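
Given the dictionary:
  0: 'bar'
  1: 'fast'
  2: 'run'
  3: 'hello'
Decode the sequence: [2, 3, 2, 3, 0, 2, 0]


Look up each index in the dictionary:
  2 -> 'run'
  3 -> 'hello'
  2 -> 'run'
  3 -> 'hello'
  0 -> 'bar'
  2 -> 'run'
  0 -> 'bar'

Decoded: "run hello run hello bar run bar"


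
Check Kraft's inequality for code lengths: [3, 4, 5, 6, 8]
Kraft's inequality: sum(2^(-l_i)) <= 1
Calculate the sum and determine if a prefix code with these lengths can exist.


Sum = 2^(-3) + 2^(-4) + 2^(-5) + 2^(-6) + 2^(-8)
    = 0.125 + 0.0625 + 0.03125 + 0.015625 + 0.00390625
    = 61/256 = 0.23828125
Since 0.23828125 <= 1, Kraft's inequality IS satisfied.
A prefix code with these lengths CAN exist.

Kraft sum = 0.23828125. Satisfied.


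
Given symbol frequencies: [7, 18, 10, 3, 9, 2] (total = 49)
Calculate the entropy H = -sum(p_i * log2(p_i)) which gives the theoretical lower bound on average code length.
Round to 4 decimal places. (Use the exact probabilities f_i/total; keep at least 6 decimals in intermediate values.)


Per-symbol terms -p_i * log2(p_i) with p_i = f_i/49:
  p = 7/49 = 0.142857: log2(p) = -2.807355, -p*log2(p) = 0.401051
  p = 18/49 = 0.367347: log2(p) = -1.444785, -p*log2(p) = 0.530737
  p = 10/49 = 0.204082: log2(p) = -2.292782, -p*log2(p) = 0.467915
  p = 3/49 = 0.061224: log2(p) = -4.029747, -p*log2(p) = 0.246719
  p = 9/49 = 0.183673: log2(p) = -2.444785, -p*log2(p) = 0.449042
  p = 2/49 = 0.040816: log2(p) = -4.614710, -p*log2(p) = 0.188356
H = 0.401051 + 0.530737 + 0.467915 + 0.246719 + 0.449042 + 0.188356 = 2.283820

H = 2.2838 bits/symbol


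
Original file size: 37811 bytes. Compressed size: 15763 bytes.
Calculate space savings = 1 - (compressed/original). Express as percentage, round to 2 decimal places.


ratio = compressed/original = 15763/37811 = 0.416889
savings = 1 - ratio = 1 - 0.416889 = 0.583111
as a percentage: 0.583111 * 100 = 58.31%

Space savings = 1 - 15763/37811 = 58.31%


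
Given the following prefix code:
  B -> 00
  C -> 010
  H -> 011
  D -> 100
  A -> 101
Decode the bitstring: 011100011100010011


Decoding step by step:
Bits 011 -> H
Bits 100 -> D
Bits 011 -> H
Bits 100 -> D
Bits 010 -> C
Bits 011 -> H


Decoded message: HDHDCH


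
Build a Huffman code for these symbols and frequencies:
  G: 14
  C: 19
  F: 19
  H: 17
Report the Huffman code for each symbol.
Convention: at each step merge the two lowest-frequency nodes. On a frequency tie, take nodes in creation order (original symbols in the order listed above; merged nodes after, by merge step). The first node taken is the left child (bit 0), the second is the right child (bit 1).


Huffman tree construction:
Step 1: Merge G(14) + H(17) = 31
Step 2: Merge C(19) + F(19) = 38
Step 3: Merge (G+H)(31) + (C+F)(38) = 69
Read each symbol's code off the tree from the root (left child = 0, right child = 1).

Codes:
  G: 00 (length 2)
  C: 10 (length 2)
  F: 11 (length 2)
  H: 01 (length 2)
Average code length: 138/69 = 2.0000 bits/symbol


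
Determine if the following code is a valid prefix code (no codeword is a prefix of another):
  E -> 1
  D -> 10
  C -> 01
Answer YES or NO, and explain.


Checking each pair (does one codeword prefix another?):
  E='1' vs D='10': prefix -- VIOLATION

NO -- this is NOT a valid prefix code. E (1) is a prefix of D (10).


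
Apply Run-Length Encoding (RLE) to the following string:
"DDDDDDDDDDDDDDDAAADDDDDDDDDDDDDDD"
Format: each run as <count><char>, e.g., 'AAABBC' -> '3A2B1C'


Scanning runs left to right:
  i=0: run of 'D' x 15 -> '15D'
  i=15: run of 'A' x 3 -> '3A'
  i=18: run of 'D' x 15 -> '15D'

RLE = 15D3A15D


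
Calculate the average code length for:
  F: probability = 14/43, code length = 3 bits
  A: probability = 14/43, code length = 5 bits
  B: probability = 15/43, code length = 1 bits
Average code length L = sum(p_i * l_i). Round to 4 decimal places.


Weighted contributions p_i * l_i:
  F: (14/43) * 3 = 42/43
  A: (14/43) * 5 = 70/43
  B: (15/43) * 1 = 15/43
Sum = (42 + 70 + 15)/43 = 127/43

L = 127/43 = 2.9535 bits/symbol


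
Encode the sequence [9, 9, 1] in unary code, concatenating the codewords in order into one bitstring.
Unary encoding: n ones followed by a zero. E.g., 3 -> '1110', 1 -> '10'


Encode each number as n ones followed by a terminating 0:
  9 -> 1111111110 (10 bits)
  9 -> 1111111110 (10 bits)
  1 -> 10 (2 bits)
Total length = 10 + 10 + 2 = 22 bits.

Unary([9, 9, 1]) = 1111111110111111111010 (22 bits)


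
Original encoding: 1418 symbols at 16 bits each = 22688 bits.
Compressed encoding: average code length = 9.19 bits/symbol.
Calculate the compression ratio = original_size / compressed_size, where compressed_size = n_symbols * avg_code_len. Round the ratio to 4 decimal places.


original_size = n_symbols * orig_bits = 1418 * 16 = 22688 bits
compressed_size = n_symbols * avg_code_len = 1418 * 9.19 = 13031.42 bits
ratio = original_size / compressed_size = 22688 / 13031.42 = 1.741

Compression ratio = 1.741


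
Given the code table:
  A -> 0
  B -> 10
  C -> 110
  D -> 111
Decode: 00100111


Decoding:
0 -> A
0 -> A
10 -> B
0 -> A
111 -> D


Result: AABAD


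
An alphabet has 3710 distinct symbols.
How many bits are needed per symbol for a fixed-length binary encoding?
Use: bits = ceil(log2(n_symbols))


log2(3710) = 11.8572
Bracket: 2^11 = 2048 < 3710 <= 2^12 = 4096
So ceil(log2(3710)) = 12

bits = ceil(log2(3710)) = ceil(11.8572) = 12 bits


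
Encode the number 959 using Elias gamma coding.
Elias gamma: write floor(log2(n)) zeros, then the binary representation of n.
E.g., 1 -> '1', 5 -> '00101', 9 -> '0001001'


num_bits = floor(log2(959)) + 1 = 10
leading_zeros = num_bits - 1 = 9
binary(959) = 1110111111

Elias gamma(959) = '000000000' + '1110111111' = 0000000001110111111 (19 bits)


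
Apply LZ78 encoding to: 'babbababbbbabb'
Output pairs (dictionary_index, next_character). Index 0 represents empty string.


LZ78 encoding steps:
Dictionary: {0: ''}
Step 1: w='' (idx 0), next='b' -> output (0, 'b'), add 'b' as idx 1
Step 2: w='' (idx 0), next='a' -> output (0, 'a'), add 'a' as idx 2
Step 3: w='b' (idx 1), next='b' -> output (1, 'b'), add 'bb' as idx 3
Step 4: w='a' (idx 2), next='b' -> output (2, 'b'), add 'ab' as idx 4
Step 5: w='ab' (idx 4), next='b' -> output (4, 'b'), add 'abb' as idx 5
Step 6: w='bb' (idx 3), next='a' -> output (3, 'a'), add 'bba' as idx 6
Step 7: w='bb' (idx 3), end of input -> output (3, '')


Encoded: [(0, 'b'), (0, 'a'), (1, 'b'), (2, 'b'), (4, 'b'), (3, 'a'), (3, '')]


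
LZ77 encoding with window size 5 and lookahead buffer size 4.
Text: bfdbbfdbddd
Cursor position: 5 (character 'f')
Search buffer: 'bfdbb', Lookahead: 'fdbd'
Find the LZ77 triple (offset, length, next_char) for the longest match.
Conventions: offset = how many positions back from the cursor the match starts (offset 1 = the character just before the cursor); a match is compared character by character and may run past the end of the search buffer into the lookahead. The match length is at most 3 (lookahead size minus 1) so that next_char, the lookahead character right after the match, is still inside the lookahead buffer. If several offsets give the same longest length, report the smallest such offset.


Try each offset into the search buffer:
  offset=1 (pos 4, char 'b'): match length 0
  offset=2 (pos 3, char 'b'): match length 0
  offset=3 (pos 2, char 'd'): match length 0
  offset=4 (pos 1, char 'f'): match length 3
  offset=5 (pos 0, char 'b'): match length 0
Longest match has length 3 at offset 4.
next_char = character at position 5 + 3 = 8 -> 'd'

Best match: offset=4, length=3 (matching 'fdb' starting at position 1)
LZ77 triple: (4, 3, 'd')


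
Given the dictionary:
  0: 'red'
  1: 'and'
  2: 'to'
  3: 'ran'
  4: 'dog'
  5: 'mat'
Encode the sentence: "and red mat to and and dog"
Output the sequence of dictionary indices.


Look up each word in the dictionary:
  'and' -> 1
  'red' -> 0
  'mat' -> 5
  'to' -> 2
  'and' -> 1
  'and' -> 1
  'dog' -> 4

Encoded: [1, 0, 5, 2, 1, 1, 4]


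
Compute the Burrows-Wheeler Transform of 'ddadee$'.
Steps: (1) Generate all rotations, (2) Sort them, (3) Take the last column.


Rotations (sorted):
  0: $ddadee -> last char: e
  1: adee$dd -> last char: d
  2: dadee$d -> last char: d
  3: ddadee$ -> last char: $
  4: dee$dda -> last char: a
  5: e$ddade -> last char: e
  6: ee$ddad -> last char: d


BWT = edd$aed


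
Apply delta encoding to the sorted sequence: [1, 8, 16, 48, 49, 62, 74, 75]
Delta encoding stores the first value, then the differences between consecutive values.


First value: 1
Deltas:
  8 - 1 = 7
  16 - 8 = 8
  48 - 16 = 32
  49 - 48 = 1
  62 - 49 = 13
  74 - 62 = 12
  75 - 74 = 1


Delta encoded: [1, 7, 8, 32, 1, 13, 12, 1]


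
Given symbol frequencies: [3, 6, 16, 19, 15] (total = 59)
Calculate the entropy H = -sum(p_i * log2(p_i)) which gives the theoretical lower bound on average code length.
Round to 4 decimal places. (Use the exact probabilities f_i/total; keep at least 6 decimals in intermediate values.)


Per-symbol terms -p_i * log2(p_i) with p_i = f_i/59:
  p = 3/59 = 0.050847: log2(p) = -4.297681, -p*log2(p) = 0.218526
  p = 6/59 = 0.101695: log2(p) = -3.297681, -p*log2(p) = 0.335357
  p = 16/59 = 0.271186: log2(p) = -1.882643, -p*log2(p) = 0.510547
  p = 19/59 = 0.322034: log2(p) = -1.634716, -p*log2(p) = 0.526434
  p = 15/59 = 0.254237: log2(p) = -1.975752, -p*log2(p) = 0.502310
H = 0.218526 + 0.335357 + 0.510547 + 0.526434 + 0.502310 = 2.093174

H = 2.0932 bits/symbol


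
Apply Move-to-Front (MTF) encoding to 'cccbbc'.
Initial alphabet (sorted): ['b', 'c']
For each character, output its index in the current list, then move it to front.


MTF encoding:
'c': index 1 in ['b', 'c'] -> ['c', 'b']
'c': index 0 in ['c', 'b'] -> ['c', 'b']
'c': index 0 in ['c', 'b'] -> ['c', 'b']
'b': index 1 in ['c', 'b'] -> ['b', 'c']
'b': index 0 in ['b', 'c'] -> ['b', 'c']
'c': index 1 in ['b', 'c'] -> ['c', 'b']


Output: [1, 0, 0, 1, 0, 1]


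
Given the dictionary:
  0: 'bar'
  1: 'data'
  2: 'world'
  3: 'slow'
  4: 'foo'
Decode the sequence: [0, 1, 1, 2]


Look up each index in the dictionary:
  0 -> 'bar'
  1 -> 'data'
  1 -> 'data'
  2 -> 'world'

Decoded: "bar data data world"


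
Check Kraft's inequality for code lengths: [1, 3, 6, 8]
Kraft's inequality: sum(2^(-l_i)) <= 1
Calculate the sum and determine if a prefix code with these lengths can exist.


Sum = 2^(-1) + 2^(-3) + 2^(-6) + 2^(-8)
    = 0.5 + 0.125 + 0.015625 + 0.00390625
    = 165/256 = 0.64453125
Since 0.64453125 <= 1, Kraft's inequality IS satisfied.
A prefix code with these lengths CAN exist.

Kraft sum = 0.64453125. Satisfied.


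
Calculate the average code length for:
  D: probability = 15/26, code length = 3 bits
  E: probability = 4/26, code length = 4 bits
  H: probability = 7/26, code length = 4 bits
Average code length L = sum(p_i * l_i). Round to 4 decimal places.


Weighted contributions p_i * l_i:
  D: (15/26) * 3 = 45/26
  E: (4/26) * 4 = 16/26
  H: (7/26) * 4 = 28/26
Sum = (45 + 16 + 28)/26 = 89/26

L = 89/26 = 3.4231 bits/symbol


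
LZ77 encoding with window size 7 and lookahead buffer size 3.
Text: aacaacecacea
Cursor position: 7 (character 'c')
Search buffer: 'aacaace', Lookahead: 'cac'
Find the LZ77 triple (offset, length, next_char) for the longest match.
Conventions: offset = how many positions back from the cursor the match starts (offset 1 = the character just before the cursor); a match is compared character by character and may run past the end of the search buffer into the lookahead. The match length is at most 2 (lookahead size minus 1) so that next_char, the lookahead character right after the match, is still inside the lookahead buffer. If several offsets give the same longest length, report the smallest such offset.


Try each offset into the search buffer:
  offset=1 (pos 6, char 'e'): match length 0
  offset=2 (pos 5, char 'c'): match length 1
  offset=3 (pos 4, char 'a'): match length 0
  offset=4 (pos 3, char 'a'): match length 0
  offset=5 (pos 2, char 'c'): match length 2
  offset=6 (pos 1, char 'a'): match length 0
  offset=7 (pos 0, char 'a'): match length 0
Longest match has length 2 at offset 5.
next_char = character at position 7 + 2 = 9 -> 'c'

Best match: offset=5, length=2 (matching 'ca' starting at position 2)
LZ77 triple: (5, 2, 'c')


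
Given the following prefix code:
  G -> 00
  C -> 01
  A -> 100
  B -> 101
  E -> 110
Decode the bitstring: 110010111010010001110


Decoding step by step:
Bits 110 -> E
Bits 01 -> C
Bits 01 -> C
Bits 110 -> E
Bits 100 -> A
Bits 100 -> A
Bits 01 -> C
Bits 110 -> E


Decoded message: ECCEAACE


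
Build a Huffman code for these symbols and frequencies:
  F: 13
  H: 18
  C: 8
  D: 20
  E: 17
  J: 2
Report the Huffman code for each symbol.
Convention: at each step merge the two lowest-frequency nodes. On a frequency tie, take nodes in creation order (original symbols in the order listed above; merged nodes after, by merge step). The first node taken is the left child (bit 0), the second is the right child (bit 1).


Huffman tree construction:
Step 1: Merge J(2) + C(8) = 10
Step 2: Merge (J+C)(10) + F(13) = 23
Step 3: Merge E(17) + H(18) = 35
Step 4: Merge D(20) + ((J+C)+F)(23) = 43
Step 5: Merge (E+H)(35) + (D+((J+C)+F))(43) = 78
Read each symbol's code off the tree from the root (left child = 0, right child = 1).

Codes:
  F: 111 (length 3)
  H: 01 (length 2)
  C: 1101 (length 4)
  D: 10 (length 2)
  E: 00 (length 2)
  J: 1100 (length 4)
Average code length: 189/78 = 2.4231 bits/symbol


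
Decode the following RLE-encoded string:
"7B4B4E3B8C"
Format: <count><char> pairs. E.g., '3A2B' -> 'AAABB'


Expanding each <count><char> pair:
  7B -> 'BBBBBBB'
  4B -> 'BBBB'
  4E -> 'EEEE'
  3B -> 'BBB'
  8C -> 'CCCCCCCC'

Decoded = BBBBBBBBBBBEEEEBBBCCCCCCCC


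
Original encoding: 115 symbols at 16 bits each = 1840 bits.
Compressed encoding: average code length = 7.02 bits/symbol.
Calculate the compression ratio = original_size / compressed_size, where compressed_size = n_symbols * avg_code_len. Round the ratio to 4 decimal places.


original_size = n_symbols * orig_bits = 115 * 16 = 1840 bits
compressed_size = n_symbols * avg_code_len = 115 * 7.02 = 807.3 bits
ratio = original_size / compressed_size = 1840 / 807.3 = 2.2792

Compression ratio = 2.2792


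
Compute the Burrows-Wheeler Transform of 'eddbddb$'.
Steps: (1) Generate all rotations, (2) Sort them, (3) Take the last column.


Rotations (sorted):
  0: $eddbddb -> last char: b
  1: b$eddbdd -> last char: d
  2: bddb$edd -> last char: d
  3: db$eddbd -> last char: d
  4: dbddb$ed -> last char: d
  5: ddb$eddb -> last char: b
  6: ddbddb$e -> last char: e
  7: eddbddb$ -> last char: $


BWT = bddddbe$


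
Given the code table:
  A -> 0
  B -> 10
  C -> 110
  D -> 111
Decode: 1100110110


Decoding:
110 -> C
0 -> A
110 -> C
110 -> C


Result: CACC


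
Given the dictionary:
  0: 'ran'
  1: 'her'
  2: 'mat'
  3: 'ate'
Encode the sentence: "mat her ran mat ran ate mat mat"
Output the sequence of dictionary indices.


Look up each word in the dictionary:
  'mat' -> 2
  'her' -> 1
  'ran' -> 0
  'mat' -> 2
  'ran' -> 0
  'ate' -> 3
  'mat' -> 2
  'mat' -> 2

Encoded: [2, 1, 0, 2, 0, 3, 2, 2]


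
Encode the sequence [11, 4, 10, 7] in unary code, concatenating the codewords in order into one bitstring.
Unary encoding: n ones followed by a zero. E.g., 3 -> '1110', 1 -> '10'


Encode each number as n ones followed by a terminating 0:
  11 -> 111111111110 (12 bits)
  4 -> 11110 (5 bits)
  10 -> 11111111110 (11 bits)
  7 -> 11111110 (8 bits)
Total length = 12 + 5 + 11 + 8 = 36 bits.

Unary([11, 4, 10, 7]) = 111111111110111101111111111011111110 (36 bits)


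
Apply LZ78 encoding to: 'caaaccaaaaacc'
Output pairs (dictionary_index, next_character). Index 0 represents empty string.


LZ78 encoding steps:
Dictionary: {0: ''}
Step 1: w='' (idx 0), next='c' -> output (0, 'c'), add 'c' as idx 1
Step 2: w='' (idx 0), next='a' -> output (0, 'a'), add 'a' as idx 2
Step 3: w='a' (idx 2), next='a' -> output (2, 'a'), add 'aa' as idx 3
Step 4: w='c' (idx 1), next='c' -> output (1, 'c'), add 'cc' as idx 4
Step 5: w='aa' (idx 3), next='a' -> output (3, 'a'), add 'aaa' as idx 5
Step 6: w='aa' (idx 3), next='c' -> output (3, 'c'), add 'aac' as idx 6
Step 7: w='c' (idx 1), end of input -> output (1, '')


Encoded: [(0, 'c'), (0, 'a'), (2, 'a'), (1, 'c'), (3, 'a'), (3, 'c'), (1, '')]


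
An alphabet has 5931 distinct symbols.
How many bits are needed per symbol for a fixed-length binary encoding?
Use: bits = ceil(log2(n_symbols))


log2(5931) = 12.5341
Bracket: 2^12 = 4096 < 5931 <= 2^13 = 8192
So ceil(log2(5931)) = 13

bits = ceil(log2(5931)) = ceil(12.5341) = 13 bits


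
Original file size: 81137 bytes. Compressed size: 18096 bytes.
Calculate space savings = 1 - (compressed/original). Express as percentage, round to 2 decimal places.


ratio = compressed/original = 18096/81137 = 0.22303
savings = 1 - ratio = 1 - 0.22303 = 0.77697
as a percentage: 0.77697 * 100 = 77.7%

Space savings = 1 - 18096/81137 = 77.7%


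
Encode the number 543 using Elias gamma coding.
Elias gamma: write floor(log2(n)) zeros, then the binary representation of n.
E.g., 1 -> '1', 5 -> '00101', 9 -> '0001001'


num_bits = floor(log2(543)) + 1 = 10
leading_zeros = num_bits - 1 = 9
binary(543) = 1000011111

Elias gamma(543) = '000000000' + '1000011111' = 0000000001000011111 (19 bits)


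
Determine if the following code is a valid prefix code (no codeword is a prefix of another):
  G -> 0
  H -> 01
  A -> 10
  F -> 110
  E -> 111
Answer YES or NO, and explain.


Checking each pair (does one codeword prefix another?):
  G='0' vs H='01': prefix -- VIOLATION

NO -- this is NOT a valid prefix code. G (0) is a prefix of H (01).


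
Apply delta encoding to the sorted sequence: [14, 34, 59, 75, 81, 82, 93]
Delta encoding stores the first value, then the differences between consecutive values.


First value: 14
Deltas:
  34 - 14 = 20
  59 - 34 = 25
  75 - 59 = 16
  81 - 75 = 6
  82 - 81 = 1
  93 - 82 = 11


Delta encoded: [14, 20, 25, 16, 6, 1, 11]


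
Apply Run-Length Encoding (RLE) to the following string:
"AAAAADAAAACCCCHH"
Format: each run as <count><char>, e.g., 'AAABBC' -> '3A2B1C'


Scanning runs left to right:
  i=0: run of 'A' x 5 -> '5A'
  i=5: run of 'D' x 1 -> '1D'
  i=6: run of 'A' x 4 -> '4A'
  i=10: run of 'C' x 4 -> '4C'
  i=14: run of 'H' x 2 -> '2H'

RLE = 5A1D4A4C2H


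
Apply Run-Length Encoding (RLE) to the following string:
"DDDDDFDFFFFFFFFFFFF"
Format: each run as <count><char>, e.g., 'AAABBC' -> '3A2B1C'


Scanning runs left to right:
  i=0: run of 'D' x 5 -> '5D'
  i=5: run of 'F' x 1 -> '1F'
  i=6: run of 'D' x 1 -> '1D'
  i=7: run of 'F' x 12 -> '12F'

RLE = 5D1F1D12F


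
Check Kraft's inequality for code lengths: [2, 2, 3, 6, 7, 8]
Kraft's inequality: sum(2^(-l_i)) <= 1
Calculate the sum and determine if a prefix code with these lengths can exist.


Sum = 2^(-2) + 2^(-2) + 2^(-3) + 2^(-6) + 2^(-7) + 2^(-8)
    = 0.25 + 0.25 + 0.125 + 0.015625 + 0.0078125 + 0.00390625
    = 167/256 = 0.65234375
Since 0.65234375 <= 1, Kraft's inequality IS satisfied.
A prefix code with these lengths CAN exist.

Kraft sum = 0.65234375. Satisfied.


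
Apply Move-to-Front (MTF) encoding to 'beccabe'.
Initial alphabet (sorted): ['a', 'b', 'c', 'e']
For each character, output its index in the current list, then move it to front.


MTF encoding:
'b': index 1 in ['a', 'b', 'c', 'e'] -> ['b', 'a', 'c', 'e']
'e': index 3 in ['b', 'a', 'c', 'e'] -> ['e', 'b', 'a', 'c']
'c': index 3 in ['e', 'b', 'a', 'c'] -> ['c', 'e', 'b', 'a']
'c': index 0 in ['c', 'e', 'b', 'a'] -> ['c', 'e', 'b', 'a']
'a': index 3 in ['c', 'e', 'b', 'a'] -> ['a', 'c', 'e', 'b']
'b': index 3 in ['a', 'c', 'e', 'b'] -> ['b', 'a', 'c', 'e']
'e': index 3 in ['b', 'a', 'c', 'e'] -> ['e', 'b', 'a', 'c']


Output: [1, 3, 3, 0, 3, 3, 3]


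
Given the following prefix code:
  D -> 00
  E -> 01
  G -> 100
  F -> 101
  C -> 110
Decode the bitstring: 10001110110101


Decoding step by step:
Bits 100 -> G
Bits 01 -> E
Bits 110 -> C
Bits 110 -> C
Bits 101 -> F


Decoded message: GECCF


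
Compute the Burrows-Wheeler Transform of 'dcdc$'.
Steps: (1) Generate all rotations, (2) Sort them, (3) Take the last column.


Rotations (sorted):
  0: $dcdc -> last char: c
  1: c$dcd -> last char: d
  2: cdc$d -> last char: d
  3: dc$dc -> last char: c
  4: dcdc$ -> last char: $


BWT = cddc$


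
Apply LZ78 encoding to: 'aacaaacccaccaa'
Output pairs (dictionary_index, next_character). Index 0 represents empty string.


LZ78 encoding steps:
Dictionary: {0: ''}
Step 1: w='' (idx 0), next='a' -> output (0, 'a'), add 'a' as idx 1
Step 2: w='a' (idx 1), next='c' -> output (1, 'c'), add 'ac' as idx 2
Step 3: w='a' (idx 1), next='a' -> output (1, 'a'), add 'aa' as idx 3
Step 4: w='ac' (idx 2), next='c' -> output (2, 'c'), add 'acc' as idx 4
Step 5: w='' (idx 0), next='c' -> output (0, 'c'), add 'c' as idx 5
Step 6: w='acc' (idx 4), next='a' -> output (4, 'a'), add 'acca' as idx 6
Step 7: w='a' (idx 1), end of input -> output (1, '')


Encoded: [(0, 'a'), (1, 'c'), (1, 'a'), (2, 'c'), (0, 'c'), (4, 'a'), (1, '')]


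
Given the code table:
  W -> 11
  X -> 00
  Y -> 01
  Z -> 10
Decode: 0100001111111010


Decoding:
01 -> Y
00 -> X
00 -> X
11 -> W
11 -> W
11 -> W
10 -> Z
10 -> Z


Result: YXXWWWZZ


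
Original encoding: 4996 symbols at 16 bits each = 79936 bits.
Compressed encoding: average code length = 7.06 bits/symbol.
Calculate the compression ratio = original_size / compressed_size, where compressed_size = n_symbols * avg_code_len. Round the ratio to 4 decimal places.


original_size = n_symbols * orig_bits = 4996 * 16 = 79936 bits
compressed_size = n_symbols * avg_code_len = 4996 * 7.06 = 35271.76 bits
ratio = original_size / compressed_size = 79936 / 35271.76 = 2.2663

Compression ratio = 2.2663


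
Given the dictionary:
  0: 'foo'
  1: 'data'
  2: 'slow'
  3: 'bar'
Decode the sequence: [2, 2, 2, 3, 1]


Look up each index in the dictionary:
  2 -> 'slow'
  2 -> 'slow'
  2 -> 'slow'
  3 -> 'bar'
  1 -> 'data'

Decoded: "slow slow slow bar data"


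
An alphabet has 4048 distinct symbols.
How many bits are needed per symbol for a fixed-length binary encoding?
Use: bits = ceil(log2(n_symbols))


log2(4048) = 11.983
Bracket: 2^11 = 2048 < 4048 <= 2^12 = 4096
So ceil(log2(4048)) = 12

bits = ceil(log2(4048)) = ceil(11.983) = 12 bits


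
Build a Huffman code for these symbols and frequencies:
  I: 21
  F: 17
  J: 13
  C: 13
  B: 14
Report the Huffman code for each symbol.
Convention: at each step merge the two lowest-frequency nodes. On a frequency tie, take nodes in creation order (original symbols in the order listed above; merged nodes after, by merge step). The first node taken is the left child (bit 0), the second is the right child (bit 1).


Huffman tree construction:
Step 1: Merge J(13) + C(13) = 26
Step 2: Merge B(14) + F(17) = 31
Step 3: Merge I(21) + (J+C)(26) = 47
Step 4: Merge (B+F)(31) + (I+(J+C))(47) = 78
Read each symbol's code off the tree from the root (left child = 0, right child = 1).

Codes:
  I: 10 (length 2)
  F: 01 (length 2)
  J: 110 (length 3)
  C: 111 (length 3)
  B: 00 (length 2)
Average code length: 182/78 = 2.3333 bits/symbol


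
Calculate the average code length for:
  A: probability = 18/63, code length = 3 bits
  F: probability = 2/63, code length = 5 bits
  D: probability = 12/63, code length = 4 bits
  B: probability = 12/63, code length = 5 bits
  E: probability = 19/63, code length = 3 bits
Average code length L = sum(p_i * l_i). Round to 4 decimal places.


Weighted contributions p_i * l_i:
  A: (18/63) * 3 = 54/63
  F: (2/63) * 5 = 10/63
  D: (12/63) * 4 = 48/63
  B: (12/63) * 5 = 60/63
  E: (19/63) * 3 = 57/63
Sum = (54 + 10 + 48 + 60 + 57)/63 = 229/63

L = 229/63 = 3.6349 bits/symbol


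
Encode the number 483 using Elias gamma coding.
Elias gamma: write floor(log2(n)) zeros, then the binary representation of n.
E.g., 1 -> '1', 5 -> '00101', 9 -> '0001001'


num_bits = floor(log2(483)) + 1 = 9
leading_zeros = num_bits - 1 = 8
binary(483) = 111100011

Elias gamma(483) = '00000000' + '111100011' = 00000000111100011 (17 bits)


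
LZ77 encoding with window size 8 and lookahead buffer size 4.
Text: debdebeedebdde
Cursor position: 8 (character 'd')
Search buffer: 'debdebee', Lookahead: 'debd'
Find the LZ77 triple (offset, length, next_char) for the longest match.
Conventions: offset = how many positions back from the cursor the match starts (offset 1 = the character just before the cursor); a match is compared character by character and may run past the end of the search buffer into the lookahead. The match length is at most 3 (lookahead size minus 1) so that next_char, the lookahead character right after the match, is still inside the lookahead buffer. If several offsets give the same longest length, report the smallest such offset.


Try each offset into the search buffer:
  offset=1 (pos 7, char 'e'): match length 0
  offset=2 (pos 6, char 'e'): match length 0
  offset=3 (pos 5, char 'b'): match length 0
  offset=4 (pos 4, char 'e'): match length 0
  offset=5 (pos 3, char 'd'): match length 3
  offset=6 (pos 2, char 'b'): match length 0
  offset=7 (pos 1, char 'e'): match length 0
  offset=8 (pos 0, char 'd'): match length 3
Longest match has length 3, found at offsets 5, 8; take the smallest, offset 5.
next_char = character at position 8 + 3 = 11 -> 'd'

Best match: offset=5, length=3 (matching 'deb' starting at position 3)
LZ77 triple: (5, 3, 'd')


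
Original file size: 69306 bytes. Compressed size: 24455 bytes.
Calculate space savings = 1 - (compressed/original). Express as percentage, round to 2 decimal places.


ratio = compressed/original = 24455/69306 = 0.352855
savings = 1 - ratio = 1 - 0.352855 = 0.647145
as a percentage: 0.647145 * 100 = 64.71%

Space savings = 1 - 24455/69306 = 64.71%


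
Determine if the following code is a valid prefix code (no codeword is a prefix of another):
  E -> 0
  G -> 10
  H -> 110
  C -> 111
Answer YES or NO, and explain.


Checking each pair (does one codeword prefix another?):
  E='0' vs G='10': no prefix
  E='0' vs H='110': no prefix
  E='0' vs C='111': no prefix
  G='10' vs E='0': no prefix
  G='10' vs H='110': no prefix
  G='10' vs C='111': no prefix
  H='110' vs E='0': no prefix
  H='110' vs G='10': no prefix
  H='110' vs C='111': no prefix
  C='111' vs E='0': no prefix
  C='111' vs G='10': no prefix
  C='111' vs H='110': no prefix
No violation found over all pairs.

YES -- this is a valid prefix code. No codeword is a prefix of any other codeword.


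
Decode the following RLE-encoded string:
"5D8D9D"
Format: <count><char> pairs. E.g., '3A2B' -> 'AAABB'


Expanding each <count><char> pair:
  5D -> 'DDDDD'
  8D -> 'DDDDDDDD'
  9D -> 'DDDDDDDDD'

Decoded = DDDDDDDDDDDDDDDDDDDDDD


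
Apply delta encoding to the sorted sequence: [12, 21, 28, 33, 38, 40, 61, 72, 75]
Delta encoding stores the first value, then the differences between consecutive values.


First value: 12
Deltas:
  21 - 12 = 9
  28 - 21 = 7
  33 - 28 = 5
  38 - 33 = 5
  40 - 38 = 2
  61 - 40 = 21
  72 - 61 = 11
  75 - 72 = 3


Delta encoded: [12, 9, 7, 5, 5, 2, 21, 11, 3]


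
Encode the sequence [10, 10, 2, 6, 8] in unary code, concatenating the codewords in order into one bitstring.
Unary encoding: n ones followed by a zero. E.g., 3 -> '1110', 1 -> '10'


Encode each number as n ones followed by a terminating 0:
  10 -> 11111111110 (11 bits)
  10 -> 11111111110 (11 bits)
  2 -> 110 (3 bits)
  6 -> 1111110 (7 bits)
  8 -> 111111110 (9 bits)
Total length = 11 + 11 + 3 + 7 + 9 = 41 bits.

Unary([10, 10, 2, 6, 8]) = 11111111110111111111101101111110111111110 (41 bits)


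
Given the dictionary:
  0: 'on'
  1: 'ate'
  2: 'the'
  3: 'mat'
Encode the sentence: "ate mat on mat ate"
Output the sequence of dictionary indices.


Look up each word in the dictionary:
  'ate' -> 1
  'mat' -> 3
  'on' -> 0
  'mat' -> 3
  'ate' -> 1

Encoded: [1, 3, 0, 3, 1]


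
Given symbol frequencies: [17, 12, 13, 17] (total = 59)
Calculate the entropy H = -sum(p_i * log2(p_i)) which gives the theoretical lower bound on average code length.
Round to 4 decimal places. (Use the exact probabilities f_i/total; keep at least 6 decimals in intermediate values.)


Per-symbol terms -p_i * log2(p_i) with p_i = f_i/59:
  p = 17/59 = 0.288136: log2(p) = -1.795180, -p*log2(p) = 0.517255
  p = 12/59 = 0.203390: log2(p) = -2.297681, -p*log2(p) = 0.467325
  p = 13/59 = 0.220339: log2(p) = -2.182203, -p*log2(p) = 0.480824
  p = 17/59 = 0.288136: log2(p) = -1.795180, -p*log2(p) = 0.517255
H = 0.517255 + 0.467325 + 0.480824 + 0.517255 = 1.982659

H = 1.9827 bits/symbol


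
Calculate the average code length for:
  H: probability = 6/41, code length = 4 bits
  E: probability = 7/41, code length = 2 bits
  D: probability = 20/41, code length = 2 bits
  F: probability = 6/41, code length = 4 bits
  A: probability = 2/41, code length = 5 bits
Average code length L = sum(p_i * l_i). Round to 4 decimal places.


Weighted contributions p_i * l_i:
  H: (6/41) * 4 = 24/41
  E: (7/41) * 2 = 14/41
  D: (20/41) * 2 = 40/41
  F: (6/41) * 4 = 24/41
  A: (2/41) * 5 = 10/41
Sum = (24 + 14 + 40 + 24 + 10)/41 = 112/41

L = 112/41 = 2.7317 bits/symbol


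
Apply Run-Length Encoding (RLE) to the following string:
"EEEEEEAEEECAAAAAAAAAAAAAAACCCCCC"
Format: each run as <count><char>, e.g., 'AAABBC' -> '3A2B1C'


Scanning runs left to right:
  i=0: run of 'E' x 6 -> '6E'
  i=6: run of 'A' x 1 -> '1A'
  i=7: run of 'E' x 3 -> '3E'
  i=10: run of 'C' x 1 -> '1C'
  i=11: run of 'A' x 15 -> '15A'
  i=26: run of 'C' x 6 -> '6C'

RLE = 6E1A3E1C15A6C


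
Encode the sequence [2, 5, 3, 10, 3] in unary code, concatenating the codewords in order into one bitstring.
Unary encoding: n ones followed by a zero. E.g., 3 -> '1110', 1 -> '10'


Encode each number as n ones followed by a terminating 0:
  2 -> 110 (3 bits)
  5 -> 111110 (6 bits)
  3 -> 1110 (4 bits)
  10 -> 11111111110 (11 bits)
  3 -> 1110 (4 bits)
Total length = 3 + 6 + 4 + 11 + 4 = 28 bits.

Unary([2, 5, 3, 10, 3]) = 1101111101110111111111101110 (28 bits)


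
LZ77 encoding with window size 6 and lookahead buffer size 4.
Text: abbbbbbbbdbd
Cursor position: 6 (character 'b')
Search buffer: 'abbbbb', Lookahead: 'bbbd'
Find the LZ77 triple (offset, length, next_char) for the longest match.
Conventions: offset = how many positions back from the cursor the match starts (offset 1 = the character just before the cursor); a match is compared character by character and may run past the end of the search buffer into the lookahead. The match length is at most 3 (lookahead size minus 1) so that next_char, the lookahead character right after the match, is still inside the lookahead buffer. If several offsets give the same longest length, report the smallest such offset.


Try each offset into the search buffer:
  offset=1 (pos 5, char 'b'): match length 3
  offset=2 (pos 4, char 'b'): match length 3
  offset=3 (pos 3, char 'b'): match length 3
  offset=4 (pos 2, char 'b'): match length 3
  offset=5 (pos 1, char 'b'): match length 3
  offset=6 (pos 0, char 'a'): match length 0
Longest match has length 3, found at offsets 1, 2, 3, 4, 5; take the smallest, offset 1.
next_char = character at position 6 + 3 = 9 -> 'd'

Best match: offset=1, length=3 (matching 'bbb' starting at position 5)
LZ77 triple: (1, 3, 'd')


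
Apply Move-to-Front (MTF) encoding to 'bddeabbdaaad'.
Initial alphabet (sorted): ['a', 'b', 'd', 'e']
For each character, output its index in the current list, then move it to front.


MTF encoding:
'b': index 1 in ['a', 'b', 'd', 'e'] -> ['b', 'a', 'd', 'e']
'd': index 2 in ['b', 'a', 'd', 'e'] -> ['d', 'b', 'a', 'e']
'd': index 0 in ['d', 'b', 'a', 'e'] -> ['d', 'b', 'a', 'e']
'e': index 3 in ['d', 'b', 'a', 'e'] -> ['e', 'd', 'b', 'a']
'a': index 3 in ['e', 'd', 'b', 'a'] -> ['a', 'e', 'd', 'b']
'b': index 3 in ['a', 'e', 'd', 'b'] -> ['b', 'a', 'e', 'd']
'b': index 0 in ['b', 'a', 'e', 'd'] -> ['b', 'a', 'e', 'd']
'd': index 3 in ['b', 'a', 'e', 'd'] -> ['d', 'b', 'a', 'e']
'a': index 2 in ['d', 'b', 'a', 'e'] -> ['a', 'd', 'b', 'e']
'a': index 0 in ['a', 'd', 'b', 'e'] -> ['a', 'd', 'b', 'e']
'a': index 0 in ['a', 'd', 'b', 'e'] -> ['a', 'd', 'b', 'e']
'd': index 1 in ['a', 'd', 'b', 'e'] -> ['d', 'a', 'b', 'e']


Output: [1, 2, 0, 3, 3, 3, 0, 3, 2, 0, 0, 1]


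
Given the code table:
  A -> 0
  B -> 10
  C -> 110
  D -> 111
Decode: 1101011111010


Decoding:
110 -> C
10 -> B
111 -> D
110 -> C
10 -> B


Result: CBDCB


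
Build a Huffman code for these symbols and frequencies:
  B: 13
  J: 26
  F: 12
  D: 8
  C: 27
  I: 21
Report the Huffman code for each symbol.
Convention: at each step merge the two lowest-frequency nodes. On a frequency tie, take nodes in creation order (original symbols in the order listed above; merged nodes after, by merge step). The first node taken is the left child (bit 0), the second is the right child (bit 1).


Huffman tree construction:
Step 1: Merge D(8) + F(12) = 20
Step 2: Merge B(13) + (D+F)(20) = 33
Step 3: Merge I(21) + J(26) = 47
Step 4: Merge C(27) + (B+(D+F))(33) = 60
Step 5: Merge (I+J)(47) + (C+(B+(D+F)))(60) = 107
Read each symbol's code off the tree from the root (left child = 0, right child = 1).

Codes:
  B: 110 (length 3)
  J: 01 (length 2)
  F: 1111 (length 4)
  D: 1110 (length 4)
  C: 10 (length 2)
  I: 00 (length 2)
Average code length: 267/107 = 2.4953 bits/symbol


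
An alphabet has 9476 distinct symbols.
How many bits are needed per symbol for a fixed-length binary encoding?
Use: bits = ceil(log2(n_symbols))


log2(9476) = 13.2101
Bracket: 2^13 = 8192 < 9476 <= 2^14 = 16384
So ceil(log2(9476)) = 14

bits = ceil(log2(9476)) = ceil(13.2101) = 14 bits


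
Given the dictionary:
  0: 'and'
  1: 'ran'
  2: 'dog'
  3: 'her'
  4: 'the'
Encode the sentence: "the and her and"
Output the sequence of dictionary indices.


Look up each word in the dictionary:
  'the' -> 4
  'and' -> 0
  'her' -> 3
  'and' -> 0

Encoded: [4, 0, 3, 0]


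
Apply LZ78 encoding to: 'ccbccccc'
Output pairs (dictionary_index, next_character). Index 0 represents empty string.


LZ78 encoding steps:
Dictionary: {0: ''}
Step 1: w='' (idx 0), next='c' -> output (0, 'c'), add 'c' as idx 1
Step 2: w='c' (idx 1), next='b' -> output (1, 'b'), add 'cb' as idx 2
Step 3: w='c' (idx 1), next='c' -> output (1, 'c'), add 'cc' as idx 3
Step 4: w='cc' (idx 3), next='c' -> output (3, 'c'), add 'ccc' as idx 4


Encoded: [(0, 'c'), (1, 'b'), (1, 'c'), (3, 'c')]


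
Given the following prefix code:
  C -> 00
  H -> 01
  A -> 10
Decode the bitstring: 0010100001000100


Decoding step by step:
Bits 00 -> C
Bits 10 -> A
Bits 10 -> A
Bits 00 -> C
Bits 01 -> H
Bits 00 -> C
Bits 01 -> H
Bits 00 -> C


Decoded message: CAACHCHC


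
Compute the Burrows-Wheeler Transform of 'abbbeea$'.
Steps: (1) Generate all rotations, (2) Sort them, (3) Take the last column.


Rotations (sorted):
  0: $abbbeea -> last char: a
  1: a$abbbee -> last char: e
  2: abbbeea$ -> last char: $
  3: bbbeea$a -> last char: a
  4: bbeea$ab -> last char: b
  5: beea$abb -> last char: b
  6: ea$abbbe -> last char: e
  7: eea$abbb -> last char: b


BWT = ae$abbeb


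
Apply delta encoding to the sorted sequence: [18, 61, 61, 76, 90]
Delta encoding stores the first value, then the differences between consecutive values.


First value: 18
Deltas:
  61 - 18 = 43
  61 - 61 = 0
  76 - 61 = 15
  90 - 76 = 14


Delta encoded: [18, 43, 0, 15, 14]


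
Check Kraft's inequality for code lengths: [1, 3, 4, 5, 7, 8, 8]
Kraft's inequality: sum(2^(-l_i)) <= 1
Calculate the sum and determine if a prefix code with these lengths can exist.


Sum = 2^(-1) + 2^(-3) + 2^(-4) + 2^(-5) + 2^(-7) + 2^(-8) + 2^(-8)
    = 0.5 + 0.125 + 0.0625 + 0.03125 + 0.0078125 + 0.00390625 + 0.00390625
    = 188/256 = 0.734375
Since 0.734375 <= 1, Kraft's inequality IS satisfied.
A prefix code with these lengths CAN exist.

Kraft sum = 0.734375. Satisfied.


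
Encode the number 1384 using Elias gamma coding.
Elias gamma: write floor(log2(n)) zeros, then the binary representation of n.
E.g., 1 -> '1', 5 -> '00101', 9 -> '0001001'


num_bits = floor(log2(1384)) + 1 = 11
leading_zeros = num_bits - 1 = 10
binary(1384) = 10101101000

Elias gamma(1384) = '0000000000' + '10101101000' = 000000000010101101000 (21 bits)


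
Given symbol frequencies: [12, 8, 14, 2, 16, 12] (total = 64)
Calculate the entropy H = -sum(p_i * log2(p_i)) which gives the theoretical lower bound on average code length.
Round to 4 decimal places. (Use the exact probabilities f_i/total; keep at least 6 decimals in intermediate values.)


Per-symbol terms -p_i * log2(p_i) with p_i = f_i/64:
  p = 12/64 = 0.187500: log2(p) = -2.415037, -p*log2(p) = 0.452820
  p = 8/64 = 0.125000: log2(p) = -3.000000, -p*log2(p) = 0.375000
  p = 14/64 = 0.218750: log2(p) = -2.192645, -p*log2(p) = 0.479641
  p = 2/64 = 0.031250: log2(p) = -5.000000, -p*log2(p) = 0.156250
  p = 16/64 = 0.250000: log2(p) = -2.000000, -p*log2(p) = 0.500000
  p = 12/64 = 0.187500: log2(p) = -2.415037, -p*log2(p) = 0.452820
H = 0.452820 + 0.375000 + 0.479641 + 0.156250 + 0.500000 + 0.452820 = 2.416531

H = 2.4165 bits/symbol


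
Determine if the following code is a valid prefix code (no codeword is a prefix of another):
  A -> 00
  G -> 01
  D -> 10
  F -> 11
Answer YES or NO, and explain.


Checking each pair (does one codeword prefix another?):
  A='00' vs G='01': no prefix
  A='00' vs D='10': no prefix
  A='00' vs F='11': no prefix
  G='01' vs A='00': no prefix
  G='01' vs D='10': no prefix
  G='01' vs F='11': no prefix
  D='10' vs A='00': no prefix
  D='10' vs G='01': no prefix
  D='10' vs F='11': no prefix
  F='11' vs A='00': no prefix
  F='11' vs G='01': no prefix
  F='11' vs D='10': no prefix
No violation found over all pairs.

YES -- this is a valid prefix code. No codeword is a prefix of any other codeword.


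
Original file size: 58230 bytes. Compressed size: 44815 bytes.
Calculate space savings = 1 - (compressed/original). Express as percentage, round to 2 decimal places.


ratio = compressed/original = 44815/58230 = 0.76962
savings = 1 - ratio = 1 - 0.76962 = 0.23038
as a percentage: 0.23038 * 100 = 23.04%

Space savings = 1 - 44815/58230 = 23.04%


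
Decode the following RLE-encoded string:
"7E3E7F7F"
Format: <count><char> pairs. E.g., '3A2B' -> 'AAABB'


Expanding each <count><char> pair:
  7E -> 'EEEEEEE'
  3E -> 'EEE'
  7F -> 'FFFFFFF'
  7F -> 'FFFFFFF'

Decoded = EEEEEEEEEEFFFFFFFFFFFFFF


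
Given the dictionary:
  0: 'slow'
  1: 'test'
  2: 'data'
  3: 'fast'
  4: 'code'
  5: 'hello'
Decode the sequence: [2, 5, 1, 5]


Look up each index in the dictionary:
  2 -> 'data'
  5 -> 'hello'
  1 -> 'test'
  5 -> 'hello'

Decoded: "data hello test hello"


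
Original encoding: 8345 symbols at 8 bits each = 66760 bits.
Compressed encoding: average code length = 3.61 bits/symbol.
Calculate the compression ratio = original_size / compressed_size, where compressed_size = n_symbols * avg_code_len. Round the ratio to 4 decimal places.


original_size = n_symbols * orig_bits = 8345 * 8 = 66760 bits
compressed_size = n_symbols * avg_code_len = 8345 * 3.61 = 30125.45 bits
ratio = original_size / compressed_size = 66760 / 30125.45 = 2.2161

Compression ratio = 2.2161


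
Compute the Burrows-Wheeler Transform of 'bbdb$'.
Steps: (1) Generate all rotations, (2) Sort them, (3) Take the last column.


Rotations (sorted):
  0: $bbdb -> last char: b
  1: b$bbd -> last char: d
  2: bbdb$ -> last char: $
  3: bdb$b -> last char: b
  4: db$bb -> last char: b


BWT = bd$bb


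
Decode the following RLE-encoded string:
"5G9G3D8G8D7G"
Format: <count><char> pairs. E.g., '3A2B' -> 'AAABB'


Expanding each <count><char> pair:
  5G -> 'GGGGG'
  9G -> 'GGGGGGGGG'
  3D -> 'DDD'
  8G -> 'GGGGGGGG'
  8D -> 'DDDDDDDD'
  7G -> 'GGGGGGG'

Decoded = GGGGGGGGGGGGGGDDDGGGGGGGGDDDDDDDDGGGGGGG


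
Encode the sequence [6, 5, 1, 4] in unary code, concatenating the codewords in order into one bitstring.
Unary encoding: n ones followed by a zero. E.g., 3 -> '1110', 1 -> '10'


Encode each number as n ones followed by a terminating 0:
  6 -> 1111110 (7 bits)
  5 -> 111110 (6 bits)
  1 -> 10 (2 bits)
  4 -> 11110 (5 bits)
Total length = 7 + 6 + 2 + 5 = 20 bits.

Unary([6, 5, 1, 4]) = 11111101111101011110 (20 bits)
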